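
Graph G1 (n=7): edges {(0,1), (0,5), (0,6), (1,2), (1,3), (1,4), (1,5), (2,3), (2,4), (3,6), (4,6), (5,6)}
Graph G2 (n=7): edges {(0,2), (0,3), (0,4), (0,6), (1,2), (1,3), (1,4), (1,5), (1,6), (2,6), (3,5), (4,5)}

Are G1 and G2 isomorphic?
Yes, isomorphic

The graphs are isomorphic.
One valid mapping φ: V(G1) → V(G2): 0→6, 1→1, 2→5, 3→3, 4→4, 5→2, 6→0

Verify φ preserves adjacency — for each edge of G1, its image is an edge of G2:
  (0,1) → (φ(0),φ(1)) = (1,6) ∈ E(G2) ✓
  (0,5) → (φ(0),φ(5)) = (2,6) ∈ E(G2) ✓
  (0,6) → (φ(0),φ(6)) = (0,6) ∈ E(G2) ✓
  (1,2) → (φ(1),φ(2)) = (1,5) ∈ E(G2) ✓
  (1,3) → (φ(1),φ(3)) = (1,3) ∈ E(G2) ✓
  (1,4) → (φ(1),φ(4)) = (1,4) ∈ E(G2) ✓
  (1,5) → (φ(1),φ(5)) = (1,2) ∈ E(G2) ✓
  (2,3) → (φ(2),φ(3)) = (3,5) ∈ E(G2) ✓
  (2,4) → (φ(2),φ(4)) = (4,5) ∈ E(G2) ✓
  (3,6) → (φ(3),φ(6)) = (0,3) ∈ E(G2) ✓
  (4,6) → (φ(4),φ(6)) = (0,4) ∈ E(G2) ✓
  (5,6) → (φ(5),φ(6)) = (0,2) ∈ E(G2) ✓
All 12 edges of G1 map to edges of G2, and |E(G1)| = |E(G2)| = 12, so φ is a bijection on edges as well as vertices. Hence G1 ≅ G2.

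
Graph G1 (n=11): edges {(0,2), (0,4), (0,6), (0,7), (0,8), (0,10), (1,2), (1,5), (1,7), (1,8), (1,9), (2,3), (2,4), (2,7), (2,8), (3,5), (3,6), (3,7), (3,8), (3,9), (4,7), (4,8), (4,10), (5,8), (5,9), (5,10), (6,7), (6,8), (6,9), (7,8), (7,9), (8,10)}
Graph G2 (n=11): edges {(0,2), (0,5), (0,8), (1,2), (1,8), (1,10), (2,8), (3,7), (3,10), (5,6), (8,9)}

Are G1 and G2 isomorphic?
No, not isomorphic

The graphs are NOT isomorphic.

Connected components of G1: 1 component(s) with vertex sets [[0, 1, 2, 3, 4, 5, 6, 7, 8, 9, 10]], sizes [11].
Connected components of G2: 2 component(s) with vertex sets [[4], [0, 1, 2, 3, 5, 6, 7, 8, 9, 10]], sizes [1, 10].
The number of connected components (and the multiset of component sizes) is an isomorphism invariant — an isomorphism maps each component of G1 bijectively onto a component of G2. Since G1 has 1 component(s) and G2 has 2, they cannot be isomorphic.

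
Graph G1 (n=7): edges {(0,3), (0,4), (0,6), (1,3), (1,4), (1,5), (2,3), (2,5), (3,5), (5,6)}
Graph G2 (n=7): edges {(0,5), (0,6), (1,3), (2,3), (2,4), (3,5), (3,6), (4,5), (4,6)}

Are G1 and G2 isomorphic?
No, not isomorphic

The graphs are NOT isomorphic.

Counting triangles (3-cliques): G1 has 2, G2 has 0.
Triangle count is an isomorphism invariant, so differing triangle counts rule out isomorphism.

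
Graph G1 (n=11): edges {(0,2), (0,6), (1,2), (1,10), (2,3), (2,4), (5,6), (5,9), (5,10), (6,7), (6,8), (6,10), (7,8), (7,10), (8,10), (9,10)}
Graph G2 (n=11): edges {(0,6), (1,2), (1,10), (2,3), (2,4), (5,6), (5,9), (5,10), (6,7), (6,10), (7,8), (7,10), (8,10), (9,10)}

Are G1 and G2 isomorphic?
No, not isomorphic

The graphs are NOT isomorphic.

Counting edges: G1 has 16 edge(s); G2 has 14 edge(s).
Edge count is an isomorphism invariant (a bijection on vertices induces a bijection on edges), so differing edge counts rule out isomorphism.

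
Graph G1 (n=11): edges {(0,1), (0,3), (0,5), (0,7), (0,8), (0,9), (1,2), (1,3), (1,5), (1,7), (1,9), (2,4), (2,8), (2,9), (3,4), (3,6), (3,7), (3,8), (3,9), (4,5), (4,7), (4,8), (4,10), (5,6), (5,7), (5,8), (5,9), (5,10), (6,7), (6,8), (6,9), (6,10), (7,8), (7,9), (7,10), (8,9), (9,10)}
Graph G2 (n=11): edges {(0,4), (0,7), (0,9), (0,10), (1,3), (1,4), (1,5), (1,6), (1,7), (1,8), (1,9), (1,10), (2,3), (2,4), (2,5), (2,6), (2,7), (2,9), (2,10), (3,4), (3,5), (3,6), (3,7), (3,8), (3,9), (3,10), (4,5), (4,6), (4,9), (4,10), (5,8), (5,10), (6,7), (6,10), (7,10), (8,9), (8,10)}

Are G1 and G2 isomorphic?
Yes, isomorphic

The graphs are isomorphic.
One valid mapping φ: V(G1) → V(G2): 0→6, 1→7, 2→0, 3→2, 4→9, 5→1, 6→5, 7→3, 8→4, 9→10, 10→8

Verify φ preserves adjacency — for each edge of G1, its image is an edge of G2:
  (0,1) → (φ(0),φ(1)) = (6,7) ∈ E(G2) ✓
  (0,3) → (φ(0),φ(3)) = (2,6) ∈ E(G2) ✓
  (0,5) → (φ(0),φ(5)) = (1,6) ∈ E(G2) ✓
  (0,7) → (φ(0),φ(7)) = (3,6) ∈ E(G2) ✓
  (0,8) → (φ(0),φ(8)) = (4,6) ∈ E(G2) ✓
  (0,9) → (φ(0),φ(9)) = (6,10) ∈ E(G2) ✓
  (1,2) → (φ(1),φ(2)) = (0,7) ∈ E(G2) ✓
  (1,3) → (φ(1),φ(3)) = (2,7) ∈ E(G2) ✓
  (1,5) → (φ(1),φ(5)) = (1,7) ∈ E(G2) ✓
  (1,7) → (φ(1),φ(7)) = (3,7) ∈ E(G2) ✓
  (1,9) → (φ(1),φ(9)) = (7,10) ∈ E(G2) ✓
  (2,4) → (φ(2),φ(4)) = (0,9) ∈ E(G2) ✓
  (2,8) → (φ(2),φ(8)) = (0,4) ∈ E(G2) ✓
  (2,9) → (φ(2),φ(9)) = (0,10) ∈ E(G2) ✓
  (3,4) → (φ(3),φ(4)) = (2,9) ∈ E(G2) ✓
  (3,6) → (φ(3),φ(6)) = (2,5) ∈ E(G2) ✓
  (3,7) → (φ(3),φ(7)) = (2,3) ∈ E(G2) ✓
  (3,8) → (φ(3),φ(8)) = (2,4) ∈ E(G2) ✓
  (3,9) → (φ(3),φ(9)) = (2,10) ∈ E(G2) ✓
  (4,5) → (φ(4),φ(5)) = (1,9) ∈ E(G2) ✓
  (4,7) → (φ(4),φ(7)) = (3,9) ∈ E(G2) ✓
  (4,8) → (φ(4),φ(8)) = (4,9) ∈ E(G2) ✓
  (4,10) → (φ(4),φ(10)) = (8,9) ∈ E(G2) ✓
  (5,6) → (φ(5),φ(6)) = (1,5) ∈ E(G2) ✓
  (5,7) → (φ(5),φ(7)) = (1,3) ∈ E(G2) ✓
  (5,8) → (φ(5),φ(8)) = (1,4) ∈ E(G2) ✓
  (5,9) → (φ(5),φ(9)) = (1,10) ∈ E(G2) ✓
  (5,10) → (φ(5),φ(10)) = (1,8) ∈ E(G2) ✓
  (6,7) → (φ(6),φ(7)) = (3,5) ∈ E(G2) ✓
  (6,8) → (φ(6),φ(8)) = (4,5) ∈ E(G2) ✓
  (6,9) → (φ(6),φ(9)) = (5,10) ∈ E(G2) ✓
  (6,10) → (φ(6),φ(10)) = (5,8) ∈ E(G2) ✓
  (7,8) → (φ(7),φ(8)) = (3,4) ∈ E(G2) ✓
  (7,9) → (φ(7),φ(9)) = (3,10) ∈ E(G2) ✓
  (7,10) → (φ(7),φ(10)) = (3,8) ∈ E(G2) ✓
  (8,9) → (φ(8),φ(9)) = (4,10) ∈ E(G2) ✓
  (9,10) → (φ(9),φ(10)) = (8,10) ∈ E(G2) ✓
All 37 edges of G1 map to edges of G2, and |E(G1)| = |E(G2)| = 37, so φ is a bijection on edges as well as vertices. Hence G1 ≅ G2.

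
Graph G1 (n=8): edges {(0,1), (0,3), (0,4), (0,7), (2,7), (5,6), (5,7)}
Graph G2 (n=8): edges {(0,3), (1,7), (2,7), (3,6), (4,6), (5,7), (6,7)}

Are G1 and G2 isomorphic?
Yes, isomorphic

The graphs are isomorphic.
One valid mapping φ: V(G1) → V(G2): 0→7, 1→2, 2→4, 3→5, 4→1, 5→3, 6→0, 7→6

Verify φ preserves adjacency — for each edge of G1, its image is an edge of G2:
  (0,1) → (φ(0),φ(1)) = (2,7) ∈ E(G2) ✓
  (0,3) → (φ(0),φ(3)) = (5,7) ∈ E(G2) ✓
  (0,4) → (φ(0),φ(4)) = (1,7) ∈ E(G2) ✓
  (0,7) → (φ(0),φ(7)) = (6,7) ∈ E(G2) ✓
  (2,7) → (φ(2),φ(7)) = (4,6) ∈ E(G2) ✓
  (5,6) → (φ(5),φ(6)) = (0,3) ∈ E(G2) ✓
  (5,7) → (φ(5),φ(7)) = (3,6) ∈ E(G2) ✓
All 7 edges of G1 map to edges of G2, and |E(G1)| = |E(G2)| = 7, so φ is a bijection on edges as well as vertices. Hence G1 ≅ G2.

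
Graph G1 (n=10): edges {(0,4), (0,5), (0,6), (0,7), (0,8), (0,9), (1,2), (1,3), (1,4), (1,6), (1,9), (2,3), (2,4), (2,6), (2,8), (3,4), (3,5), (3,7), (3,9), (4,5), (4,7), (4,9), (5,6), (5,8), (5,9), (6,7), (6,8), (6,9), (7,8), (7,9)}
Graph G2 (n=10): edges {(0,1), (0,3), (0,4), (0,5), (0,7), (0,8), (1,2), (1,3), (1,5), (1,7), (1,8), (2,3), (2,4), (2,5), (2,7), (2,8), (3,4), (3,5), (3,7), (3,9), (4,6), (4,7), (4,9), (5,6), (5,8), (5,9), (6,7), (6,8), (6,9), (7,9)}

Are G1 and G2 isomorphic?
Yes, isomorphic

The graphs are isomorphic.
One valid mapping φ: V(G1) → V(G2): 0→1, 1→9, 2→6, 3→4, 4→7, 5→2, 6→5, 7→0, 8→8, 9→3

Verify φ preserves adjacency — for each edge of G1, its image is an edge of G2:
  (0,4) → (φ(0),φ(4)) = (1,7) ∈ E(G2) ✓
  (0,5) → (φ(0),φ(5)) = (1,2) ∈ E(G2) ✓
  (0,6) → (φ(0),φ(6)) = (1,5) ∈ E(G2) ✓
  (0,7) → (φ(0),φ(7)) = (0,1) ∈ E(G2) ✓
  (0,8) → (φ(0),φ(8)) = (1,8) ∈ E(G2) ✓
  (0,9) → (φ(0),φ(9)) = (1,3) ∈ E(G2) ✓
  (1,2) → (φ(1),φ(2)) = (6,9) ∈ E(G2) ✓
  (1,3) → (φ(1),φ(3)) = (4,9) ∈ E(G2) ✓
  (1,4) → (φ(1),φ(4)) = (7,9) ∈ E(G2) ✓
  (1,6) → (φ(1),φ(6)) = (5,9) ∈ E(G2) ✓
  (1,9) → (φ(1),φ(9)) = (3,9) ∈ E(G2) ✓
  (2,3) → (φ(2),φ(3)) = (4,6) ∈ E(G2) ✓
  (2,4) → (φ(2),φ(4)) = (6,7) ∈ E(G2) ✓
  (2,6) → (φ(2),φ(6)) = (5,6) ∈ E(G2) ✓
  (2,8) → (φ(2),φ(8)) = (6,8) ∈ E(G2) ✓
  (3,4) → (φ(3),φ(4)) = (4,7) ∈ E(G2) ✓
  (3,5) → (φ(3),φ(5)) = (2,4) ∈ E(G2) ✓
  (3,7) → (φ(3),φ(7)) = (0,4) ∈ E(G2) ✓
  (3,9) → (φ(3),φ(9)) = (3,4) ∈ E(G2) ✓
  (4,5) → (φ(4),φ(5)) = (2,7) ∈ E(G2) ✓
  (4,7) → (φ(4),φ(7)) = (0,7) ∈ E(G2) ✓
  (4,9) → (φ(4),φ(9)) = (3,7) ∈ E(G2) ✓
  (5,6) → (φ(5),φ(6)) = (2,5) ∈ E(G2) ✓
  (5,8) → (φ(5),φ(8)) = (2,8) ∈ E(G2) ✓
  (5,9) → (φ(5),φ(9)) = (2,3) ∈ E(G2) ✓
  (6,7) → (φ(6),φ(7)) = (0,5) ∈ E(G2) ✓
  (6,8) → (φ(6),φ(8)) = (5,8) ∈ E(G2) ✓
  (6,9) → (φ(6),φ(9)) = (3,5) ∈ E(G2) ✓
  (7,8) → (φ(7),φ(8)) = (0,8) ∈ E(G2) ✓
  (7,9) → (φ(7),φ(9)) = (0,3) ∈ E(G2) ✓
All 30 edges of G1 map to edges of G2, and |E(G1)| = |E(G2)| = 30, so φ is a bijection on edges as well as vertices. Hence G1 ≅ G2.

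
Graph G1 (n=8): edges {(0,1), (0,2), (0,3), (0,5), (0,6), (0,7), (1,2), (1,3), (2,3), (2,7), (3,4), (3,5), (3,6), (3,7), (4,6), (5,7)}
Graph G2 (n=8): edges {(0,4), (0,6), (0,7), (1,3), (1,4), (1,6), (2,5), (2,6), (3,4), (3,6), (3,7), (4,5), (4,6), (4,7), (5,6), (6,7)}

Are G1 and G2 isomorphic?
Yes, isomorphic

The graphs are isomorphic.
One valid mapping φ: V(G1) → V(G2): 0→4, 1→0, 2→7, 3→6, 4→2, 5→1, 6→5, 7→3

Verify φ preserves adjacency — for each edge of G1, its image is an edge of G2:
  (0,1) → (φ(0),φ(1)) = (0,4) ∈ E(G2) ✓
  (0,2) → (φ(0),φ(2)) = (4,7) ∈ E(G2) ✓
  (0,3) → (φ(0),φ(3)) = (4,6) ∈ E(G2) ✓
  (0,5) → (φ(0),φ(5)) = (1,4) ∈ E(G2) ✓
  (0,6) → (φ(0),φ(6)) = (4,5) ∈ E(G2) ✓
  (0,7) → (φ(0),φ(7)) = (3,4) ∈ E(G2) ✓
  (1,2) → (φ(1),φ(2)) = (0,7) ∈ E(G2) ✓
  (1,3) → (φ(1),φ(3)) = (0,6) ∈ E(G2) ✓
  (2,3) → (φ(2),φ(3)) = (6,7) ∈ E(G2) ✓
  (2,7) → (φ(2),φ(7)) = (3,7) ∈ E(G2) ✓
  (3,4) → (φ(3),φ(4)) = (2,6) ∈ E(G2) ✓
  (3,5) → (φ(3),φ(5)) = (1,6) ∈ E(G2) ✓
  (3,6) → (φ(3),φ(6)) = (5,6) ∈ E(G2) ✓
  (3,7) → (φ(3),φ(7)) = (3,6) ∈ E(G2) ✓
  (4,6) → (φ(4),φ(6)) = (2,5) ∈ E(G2) ✓
  (5,7) → (φ(5),φ(7)) = (1,3) ∈ E(G2) ✓
All 16 edges of G1 map to edges of G2, and |E(G1)| = |E(G2)| = 16, so φ is a bijection on edges as well as vertices. Hence G1 ≅ G2.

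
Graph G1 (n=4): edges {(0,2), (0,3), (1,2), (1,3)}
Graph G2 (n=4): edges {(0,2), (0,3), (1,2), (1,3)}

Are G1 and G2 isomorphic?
Yes, isomorphic

The graphs are isomorphic.
One valid mapping φ: V(G1) → V(G2): 0→1, 1→0, 2→3, 3→2

Verify φ preserves adjacency — for each edge of G1, its image is an edge of G2:
  (0,2) → (φ(0),φ(2)) = (1,3) ∈ E(G2) ✓
  (0,3) → (φ(0),φ(3)) = (1,2) ∈ E(G2) ✓
  (1,2) → (φ(1),φ(2)) = (0,3) ∈ E(G2) ✓
  (1,3) → (φ(1),φ(3)) = (0,2) ∈ E(G2) ✓
All 4 edges of G1 map to edges of G2, and |E(G1)| = |E(G2)| = 4, so φ is a bijection on edges as well as vertices. Hence G1 ≅ G2.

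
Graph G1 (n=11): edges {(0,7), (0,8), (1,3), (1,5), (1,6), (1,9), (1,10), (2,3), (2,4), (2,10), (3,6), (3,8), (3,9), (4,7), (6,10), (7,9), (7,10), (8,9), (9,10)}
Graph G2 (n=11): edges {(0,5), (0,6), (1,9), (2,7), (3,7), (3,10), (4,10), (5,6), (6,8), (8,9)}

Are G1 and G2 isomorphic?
No, not isomorphic

The graphs are NOT isomorphic.

Connected components of G1: 1 component(s) with vertex sets [[0, 1, 2, 3, 4, 5, 6, 7, 8, 9, 10]], sizes [11].
Connected components of G2: 2 component(s) with vertex sets [[2, 3, 4, 7, 10], [0, 1, 5, 6, 8, 9]], sizes [5, 6].
The number of connected components (and the multiset of component sizes) is an isomorphism invariant — an isomorphism maps each component of G1 bijectively onto a component of G2. Since G1 has 1 component(s) and G2 has 2, they cannot be isomorphic.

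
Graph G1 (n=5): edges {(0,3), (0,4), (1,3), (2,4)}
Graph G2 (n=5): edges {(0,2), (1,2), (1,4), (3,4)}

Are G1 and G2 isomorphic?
Yes, isomorphic

The graphs are isomorphic.
One valid mapping φ: V(G1) → V(G2): 0→1, 1→3, 2→0, 3→4, 4→2

Verify φ preserves adjacency — for each edge of G1, its image is an edge of G2:
  (0,3) → (φ(0),φ(3)) = (1,4) ∈ E(G2) ✓
  (0,4) → (φ(0),φ(4)) = (1,2) ∈ E(G2) ✓
  (1,3) → (φ(1),φ(3)) = (3,4) ∈ E(G2) ✓
  (2,4) → (φ(2),φ(4)) = (0,2) ∈ E(G2) ✓
All 4 edges of G1 map to edges of G2, and |E(G1)| = |E(G2)| = 4, so φ is a bijection on edges as well as vertices. Hence G1 ≅ G2.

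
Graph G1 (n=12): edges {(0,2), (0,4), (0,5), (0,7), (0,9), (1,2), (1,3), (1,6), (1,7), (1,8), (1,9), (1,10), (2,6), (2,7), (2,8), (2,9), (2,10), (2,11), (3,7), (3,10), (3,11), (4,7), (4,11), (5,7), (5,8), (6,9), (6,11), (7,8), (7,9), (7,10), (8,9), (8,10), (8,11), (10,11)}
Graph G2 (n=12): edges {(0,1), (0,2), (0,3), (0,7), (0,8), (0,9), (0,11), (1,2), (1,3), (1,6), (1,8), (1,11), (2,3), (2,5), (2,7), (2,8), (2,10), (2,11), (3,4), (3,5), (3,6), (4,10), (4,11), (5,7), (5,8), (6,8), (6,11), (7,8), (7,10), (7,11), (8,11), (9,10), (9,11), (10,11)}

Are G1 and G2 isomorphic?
Yes, isomorphic

The graphs are isomorphic.
One valid mapping φ: V(G1) → V(G2): 0→10, 1→8, 2→2, 3→6, 4→4, 5→9, 6→5, 7→11, 8→0, 9→7, 10→1, 11→3

Verify φ preserves adjacency — for each edge of G1, its image is an edge of G2:
  (0,2) → (φ(0),φ(2)) = (2,10) ∈ E(G2) ✓
  (0,4) → (φ(0),φ(4)) = (4,10) ∈ E(G2) ✓
  (0,5) → (φ(0),φ(5)) = (9,10) ∈ E(G2) ✓
  (0,7) → (φ(0),φ(7)) = (10,11) ∈ E(G2) ✓
  (0,9) → (φ(0),φ(9)) = (7,10) ∈ E(G2) ✓
  (1,2) → (φ(1),φ(2)) = (2,8) ∈ E(G2) ✓
  (1,3) → (φ(1),φ(3)) = (6,8) ∈ E(G2) ✓
  (1,6) → (φ(1),φ(6)) = (5,8) ∈ E(G2) ✓
  (1,7) → (φ(1),φ(7)) = (8,11) ∈ E(G2) ✓
  (1,8) → (φ(1),φ(8)) = (0,8) ∈ E(G2) ✓
  (1,9) → (φ(1),φ(9)) = (7,8) ∈ E(G2) ✓
  (1,10) → (φ(1),φ(10)) = (1,8) ∈ E(G2) ✓
  (2,6) → (φ(2),φ(6)) = (2,5) ∈ E(G2) ✓
  (2,7) → (φ(2),φ(7)) = (2,11) ∈ E(G2) ✓
  (2,8) → (φ(2),φ(8)) = (0,2) ∈ E(G2) ✓
  (2,9) → (φ(2),φ(9)) = (2,7) ∈ E(G2) ✓
  (2,10) → (φ(2),φ(10)) = (1,2) ∈ E(G2) ✓
  (2,11) → (φ(2),φ(11)) = (2,3) ∈ E(G2) ✓
  (3,7) → (φ(3),φ(7)) = (6,11) ∈ E(G2) ✓
  (3,10) → (φ(3),φ(10)) = (1,6) ∈ E(G2) ✓
  (3,11) → (φ(3),φ(11)) = (3,6) ∈ E(G2) ✓
  (4,7) → (φ(4),φ(7)) = (4,11) ∈ E(G2) ✓
  (4,11) → (φ(4),φ(11)) = (3,4) ∈ E(G2) ✓
  (5,7) → (φ(5),φ(7)) = (9,11) ∈ E(G2) ✓
  (5,8) → (φ(5),φ(8)) = (0,9) ∈ E(G2) ✓
  (6,9) → (φ(6),φ(9)) = (5,7) ∈ E(G2) ✓
  (6,11) → (φ(6),φ(11)) = (3,5) ∈ E(G2) ✓
  (7,8) → (φ(7),φ(8)) = (0,11) ∈ E(G2) ✓
  (7,9) → (φ(7),φ(9)) = (7,11) ∈ E(G2) ✓
  (7,10) → (φ(7),φ(10)) = (1,11) ∈ E(G2) ✓
  (8,9) → (φ(8),φ(9)) = (0,7) ∈ E(G2) ✓
  (8,10) → (φ(8),φ(10)) = (0,1) ∈ E(G2) ✓
  (8,11) → (φ(8),φ(11)) = (0,3) ∈ E(G2) ✓
  (10,11) → (φ(10),φ(11)) = (1,3) ∈ E(G2) ✓
All 34 edges of G1 map to edges of G2, and |E(G1)| = |E(G2)| = 34, so φ is a bijection on edges as well as vertices. Hence G1 ≅ G2.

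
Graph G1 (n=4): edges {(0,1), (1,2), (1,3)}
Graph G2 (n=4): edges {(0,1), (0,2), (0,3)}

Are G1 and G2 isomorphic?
Yes, isomorphic

The graphs are isomorphic.
One valid mapping φ: V(G1) → V(G2): 0→1, 1→0, 2→2, 3→3

Verify φ preserves adjacency — for each edge of G1, its image is an edge of G2:
  (0,1) → (φ(0),φ(1)) = (0,1) ∈ E(G2) ✓
  (1,2) → (φ(1),φ(2)) = (0,2) ∈ E(G2) ✓
  (1,3) → (φ(1),φ(3)) = (0,3) ∈ E(G2) ✓
All 3 edges of G1 map to edges of G2, and |E(G1)| = |E(G2)| = 3, so φ is a bijection on edges as well as vertices. Hence G1 ≅ G2.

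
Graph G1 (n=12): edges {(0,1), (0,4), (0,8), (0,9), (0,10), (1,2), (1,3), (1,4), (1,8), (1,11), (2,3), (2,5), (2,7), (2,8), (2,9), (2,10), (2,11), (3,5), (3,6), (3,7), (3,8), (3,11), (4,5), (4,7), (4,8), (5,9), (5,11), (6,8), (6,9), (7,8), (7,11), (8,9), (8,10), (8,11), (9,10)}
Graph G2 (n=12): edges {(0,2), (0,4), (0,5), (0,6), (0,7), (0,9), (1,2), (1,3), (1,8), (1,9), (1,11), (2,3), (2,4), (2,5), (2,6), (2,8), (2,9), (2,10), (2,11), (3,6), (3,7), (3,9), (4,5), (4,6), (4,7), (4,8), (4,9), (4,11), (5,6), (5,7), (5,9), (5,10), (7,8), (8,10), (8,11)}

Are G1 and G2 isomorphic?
Yes, isomorphic

The graphs are isomorphic.
One valid mapping φ: V(G1) → V(G2): 0→1, 1→9, 2→4, 3→5, 4→3, 5→7, 6→10, 7→6, 8→2, 9→8, 10→11, 11→0

Verify φ preserves adjacency — for each edge of G1, its image is an edge of G2:
  (0,1) → (φ(0),φ(1)) = (1,9) ∈ E(G2) ✓
  (0,4) → (φ(0),φ(4)) = (1,3) ∈ E(G2) ✓
  (0,8) → (φ(0),φ(8)) = (1,2) ∈ E(G2) ✓
  (0,9) → (φ(0),φ(9)) = (1,8) ∈ E(G2) ✓
  (0,10) → (φ(0),φ(10)) = (1,11) ∈ E(G2) ✓
  (1,2) → (φ(1),φ(2)) = (4,9) ∈ E(G2) ✓
  (1,3) → (φ(1),φ(3)) = (5,9) ∈ E(G2) ✓
  (1,4) → (φ(1),φ(4)) = (3,9) ∈ E(G2) ✓
  (1,8) → (φ(1),φ(8)) = (2,9) ∈ E(G2) ✓
  (1,11) → (φ(1),φ(11)) = (0,9) ∈ E(G2) ✓
  (2,3) → (φ(2),φ(3)) = (4,5) ∈ E(G2) ✓
  (2,5) → (φ(2),φ(5)) = (4,7) ∈ E(G2) ✓
  (2,7) → (φ(2),φ(7)) = (4,6) ∈ E(G2) ✓
  (2,8) → (φ(2),φ(8)) = (2,4) ∈ E(G2) ✓
  (2,9) → (φ(2),φ(9)) = (4,8) ∈ E(G2) ✓
  (2,10) → (φ(2),φ(10)) = (4,11) ∈ E(G2) ✓
  (2,11) → (φ(2),φ(11)) = (0,4) ∈ E(G2) ✓
  (3,5) → (φ(3),φ(5)) = (5,7) ∈ E(G2) ✓
  (3,6) → (φ(3),φ(6)) = (5,10) ∈ E(G2) ✓
  (3,7) → (φ(3),φ(7)) = (5,6) ∈ E(G2) ✓
  (3,8) → (φ(3),φ(8)) = (2,5) ∈ E(G2) ✓
  (3,11) → (φ(3),φ(11)) = (0,5) ∈ E(G2) ✓
  (4,5) → (φ(4),φ(5)) = (3,7) ∈ E(G2) ✓
  (4,7) → (φ(4),φ(7)) = (3,6) ∈ E(G2) ✓
  (4,8) → (φ(4),φ(8)) = (2,3) ∈ E(G2) ✓
  (5,9) → (φ(5),φ(9)) = (7,8) ∈ E(G2) ✓
  (5,11) → (φ(5),φ(11)) = (0,7) ∈ E(G2) ✓
  (6,8) → (φ(6),φ(8)) = (2,10) ∈ E(G2) ✓
  (6,9) → (φ(6),φ(9)) = (8,10) ∈ E(G2) ✓
  (7,8) → (φ(7),φ(8)) = (2,6) ∈ E(G2) ✓
  (7,11) → (φ(7),φ(11)) = (0,6) ∈ E(G2) ✓
  (8,9) → (φ(8),φ(9)) = (2,8) ∈ E(G2) ✓
  (8,10) → (φ(8),φ(10)) = (2,11) ∈ E(G2) ✓
  (8,11) → (φ(8),φ(11)) = (0,2) ∈ E(G2) ✓
  (9,10) → (φ(9),φ(10)) = (8,11) ∈ E(G2) ✓
All 35 edges of G1 map to edges of G2, and |E(G1)| = |E(G2)| = 35, so φ is a bijection on edges as well as vertices. Hence G1 ≅ G2.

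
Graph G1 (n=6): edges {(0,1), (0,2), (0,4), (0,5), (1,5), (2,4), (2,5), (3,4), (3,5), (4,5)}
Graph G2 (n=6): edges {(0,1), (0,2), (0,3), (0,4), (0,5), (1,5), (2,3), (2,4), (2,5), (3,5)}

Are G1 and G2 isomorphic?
Yes, isomorphic

The graphs are isomorphic.
One valid mapping φ: V(G1) → V(G2): 0→5, 1→1, 2→3, 3→4, 4→2, 5→0

Verify φ preserves adjacency — for each edge of G1, its image is an edge of G2:
  (0,1) → (φ(0),φ(1)) = (1,5) ∈ E(G2) ✓
  (0,2) → (φ(0),φ(2)) = (3,5) ∈ E(G2) ✓
  (0,4) → (φ(0),φ(4)) = (2,5) ∈ E(G2) ✓
  (0,5) → (φ(0),φ(5)) = (0,5) ∈ E(G2) ✓
  (1,5) → (φ(1),φ(5)) = (0,1) ∈ E(G2) ✓
  (2,4) → (φ(2),φ(4)) = (2,3) ∈ E(G2) ✓
  (2,5) → (φ(2),φ(5)) = (0,3) ∈ E(G2) ✓
  (3,4) → (φ(3),φ(4)) = (2,4) ∈ E(G2) ✓
  (3,5) → (φ(3),φ(5)) = (0,4) ∈ E(G2) ✓
  (4,5) → (φ(4),φ(5)) = (0,2) ∈ E(G2) ✓
All 10 edges of G1 map to edges of G2, and |E(G1)| = |E(G2)| = 10, so φ is a bijection on edges as well as vertices. Hence G1 ≅ G2.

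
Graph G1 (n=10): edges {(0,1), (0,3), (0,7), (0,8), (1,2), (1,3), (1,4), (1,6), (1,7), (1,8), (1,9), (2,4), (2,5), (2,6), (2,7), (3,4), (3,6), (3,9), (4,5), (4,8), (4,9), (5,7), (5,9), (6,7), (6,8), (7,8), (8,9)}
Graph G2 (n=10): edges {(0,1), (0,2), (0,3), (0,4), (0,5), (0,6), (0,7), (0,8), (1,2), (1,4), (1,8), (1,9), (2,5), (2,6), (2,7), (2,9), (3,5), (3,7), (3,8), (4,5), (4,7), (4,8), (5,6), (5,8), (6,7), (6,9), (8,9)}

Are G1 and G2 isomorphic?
Yes, isomorphic

The graphs are isomorphic.
One valid mapping φ: V(G1) → V(G2): 0→3, 1→0, 2→1, 3→7, 4→2, 5→9, 6→4, 7→8, 8→5, 9→6

Verify φ preserves adjacency — for each edge of G1, its image is an edge of G2:
  (0,1) → (φ(0),φ(1)) = (0,3) ∈ E(G2) ✓
  (0,3) → (φ(0),φ(3)) = (3,7) ∈ E(G2) ✓
  (0,7) → (φ(0),φ(7)) = (3,8) ∈ E(G2) ✓
  (0,8) → (φ(0),φ(8)) = (3,5) ∈ E(G2) ✓
  (1,2) → (φ(1),φ(2)) = (0,1) ∈ E(G2) ✓
  (1,3) → (φ(1),φ(3)) = (0,7) ∈ E(G2) ✓
  (1,4) → (φ(1),φ(4)) = (0,2) ∈ E(G2) ✓
  (1,6) → (φ(1),φ(6)) = (0,4) ∈ E(G2) ✓
  (1,7) → (φ(1),φ(7)) = (0,8) ∈ E(G2) ✓
  (1,8) → (φ(1),φ(8)) = (0,5) ∈ E(G2) ✓
  (1,9) → (φ(1),φ(9)) = (0,6) ∈ E(G2) ✓
  (2,4) → (φ(2),φ(4)) = (1,2) ∈ E(G2) ✓
  (2,5) → (φ(2),φ(5)) = (1,9) ∈ E(G2) ✓
  (2,6) → (φ(2),φ(6)) = (1,4) ∈ E(G2) ✓
  (2,7) → (φ(2),φ(7)) = (1,8) ∈ E(G2) ✓
  (3,4) → (φ(3),φ(4)) = (2,7) ∈ E(G2) ✓
  (3,6) → (φ(3),φ(6)) = (4,7) ∈ E(G2) ✓
  (3,9) → (φ(3),φ(9)) = (6,7) ∈ E(G2) ✓
  (4,5) → (φ(4),φ(5)) = (2,9) ∈ E(G2) ✓
  (4,8) → (φ(4),φ(8)) = (2,5) ∈ E(G2) ✓
  (4,9) → (φ(4),φ(9)) = (2,6) ∈ E(G2) ✓
  (5,7) → (φ(5),φ(7)) = (8,9) ∈ E(G2) ✓
  (5,9) → (φ(5),φ(9)) = (6,9) ∈ E(G2) ✓
  (6,7) → (φ(6),φ(7)) = (4,8) ∈ E(G2) ✓
  (6,8) → (φ(6),φ(8)) = (4,5) ∈ E(G2) ✓
  (7,8) → (φ(7),φ(8)) = (5,8) ∈ E(G2) ✓
  (8,9) → (φ(8),φ(9)) = (5,6) ∈ E(G2) ✓
All 27 edges of G1 map to edges of G2, and |E(G1)| = |E(G2)| = 27, so φ is a bijection on edges as well as vertices. Hence G1 ≅ G2.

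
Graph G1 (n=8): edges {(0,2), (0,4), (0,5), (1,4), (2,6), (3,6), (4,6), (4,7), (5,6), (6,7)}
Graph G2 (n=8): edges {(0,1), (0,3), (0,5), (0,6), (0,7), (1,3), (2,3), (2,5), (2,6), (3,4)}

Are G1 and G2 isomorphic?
Yes, isomorphic

The graphs are isomorphic.
One valid mapping φ: V(G1) → V(G2): 0→2, 1→4, 2→6, 3→7, 4→3, 5→5, 6→0, 7→1

Verify φ preserves adjacency — for each edge of G1, its image is an edge of G2:
  (0,2) → (φ(0),φ(2)) = (2,6) ∈ E(G2) ✓
  (0,4) → (φ(0),φ(4)) = (2,3) ∈ E(G2) ✓
  (0,5) → (φ(0),φ(5)) = (2,5) ∈ E(G2) ✓
  (1,4) → (φ(1),φ(4)) = (3,4) ∈ E(G2) ✓
  (2,6) → (φ(2),φ(6)) = (0,6) ∈ E(G2) ✓
  (3,6) → (φ(3),φ(6)) = (0,7) ∈ E(G2) ✓
  (4,6) → (φ(4),φ(6)) = (0,3) ∈ E(G2) ✓
  (4,7) → (φ(4),φ(7)) = (1,3) ∈ E(G2) ✓
  (5,6) → (φ(5),φ(6)) = (0,5) ∈ E(G2) ✓
  (6,7) → (φ(6),φ(7)) = (0,1) ∈ E(G2) ✓
All 10 edges of G1 map to edges of G2, and |E(G1)| = |E(G2)| = 10, so φ is a bijection on edges as well as vertices. Hence G1 ≅ G2.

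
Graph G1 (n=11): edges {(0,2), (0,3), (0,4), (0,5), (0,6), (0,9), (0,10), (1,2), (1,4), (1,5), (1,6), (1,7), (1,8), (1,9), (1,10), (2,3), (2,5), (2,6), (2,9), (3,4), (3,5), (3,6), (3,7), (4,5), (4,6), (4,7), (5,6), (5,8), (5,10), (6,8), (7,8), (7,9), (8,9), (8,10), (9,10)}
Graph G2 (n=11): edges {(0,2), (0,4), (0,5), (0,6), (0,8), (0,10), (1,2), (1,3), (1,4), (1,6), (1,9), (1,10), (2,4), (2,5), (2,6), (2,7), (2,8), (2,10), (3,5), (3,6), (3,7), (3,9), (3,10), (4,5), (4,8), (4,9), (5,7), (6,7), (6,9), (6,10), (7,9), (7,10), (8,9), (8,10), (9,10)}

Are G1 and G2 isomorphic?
Yes, isomorphic

The graphs are isomorphic.
One valid mapping φ: V(G1) → V(G2): 0→9, 1→2, 2→1, 3→3, 4→7, 5→10, 6→6, 7→5, 8→0, 9→4, 10→8

Verify φ preserves adjacency — for each edge of G1, its image is an edge of G2:
  (0,2) → (φ(0),φ(2)) = (1,9) ∈ E(G2) ✓
  (0,3) → (φ(0),φ(3)) = (3,9) ∈ E(G2) ✓
  (0,4) → (φ(0),φ(4)) = (7,9) ∈ E(G2) ✓
  (0,5) → (φ(0),φ(5)) = (9,10) ∈ E(G2) ✓
  (0,6) → (φ(0),φ(6)) = (6,9) ∈ E(G2) ✓
  (0,9) → (φ(0),φ(9)) = (4,9) ∈ E(G2) ✓
  (0,10) → (φ(0),φ(10)) = (8,9) ∈ E(G2) ✓
  (1,2) → (φ(1),φ(2)) = (1,2) ∈ E(G2) ✓
  (1,4) → (φ(1),φ(4)) = (2,7) ∈ E(G2) ✓
  (1,5) → (φ(1),φ(5)) = (2,10) ∈ E(G2) ✓
  (1,6) → (φ(1),φ(6)) = (2,6) ∈ E(G2) ✓
  (1,7) → (φ(1),φ(7)) = (2,5) ∈ E(G2) ✓
  (1,8) → (φ(1),φ(8)) = (0,2) ∈ E(G2) ✓
  (1,9) → (φ(1),φ(9)) = (2,4) ∈ E(G2) ✓
  (1,10) → (φ(1),φ(10)) = (2,8) ∈ E(G2) ✓
  (2,3) → (φ(2),φ(3)) = (1,3) ∈ E(G2) ✓
  (2,5) → (φ(2),φ(5)) = (1,10) ∈ E(G2) ✓
  (2,6) → (φ(2),φ(6)) = (1,6) ∈ E(G2) ✓
  (2,9) → (φ(2),φ(9)) = (1,4) ∈ E(G2) ✓
  (3,4) → (φ(3),φ(4)) = (3,7) ∈ E(G2) ✓
  (3,5) → (φ(3),φ(5)) = (3,10) ∈ E(G2) ✓
  (3,6) → (φ(3),φ(6)) = (3,6) ∈ E(G2) ✓
  (3,7) → (φ(3),φ(7)) = (3,5) ∈ E(G2) ✓
  (4,5) → (φ(4),φ(5)) = (7,10) ∈ E(G2) ✓
  (4,6) → (φ(4),φ(6)) = (6,7) ∈ E(G2) ✓
  (4,7) → (φ(4),φ(7)) = (5,7) ∈ E(G2) ✓
  (5,6) → (φ(5),φ(6)) = (6,10) ∈ E(G2) ✓
  (5,8) → (φ(5),φ(8)) = (0,10) ∈ E(G2) ✓
  (5,10) → (φ(5),φ(10)) = (8,10) ∈ E(G2) ✓
  (6,8) → (φ(6),φ(8)) = (0,6) ∈ E(G2) ✓
  (7,8) → (φ(7),φ(8)) = (0,5) ∈ E(G2) ✓
  (7,9) → (φ(7),φ(9)) = (4,5) ∈ E(G2) ✓
  (8,9) → (φ(8),φ(9)) = (0,4) ∈ E(G2) ✓
  (8,10) → (φ(8),φ(10)) = (0,8) ∈ E(G2) ✓
  (9,10) → (φ(9),φ(10)) = (4,8) ∈ E(G2) ✓
All 35 edges of G1 map to edges of G2, and |E(G1)| = |E(G2)| = 35, so φ is a bijection on edges as well as vertices. Hence G1 ≅ G2.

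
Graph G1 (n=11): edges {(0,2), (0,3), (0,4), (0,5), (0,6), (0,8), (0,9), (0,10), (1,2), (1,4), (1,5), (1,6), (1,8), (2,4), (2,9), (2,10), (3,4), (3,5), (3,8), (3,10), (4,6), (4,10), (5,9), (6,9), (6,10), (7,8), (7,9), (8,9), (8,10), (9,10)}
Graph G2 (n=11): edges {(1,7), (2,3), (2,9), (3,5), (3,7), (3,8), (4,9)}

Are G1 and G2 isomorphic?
No, not isomorphic

The graphs are NOT isomorphic.

Connected components of G1: 1 component(s) with vertex sets [[0, 1, 2, 3, 4, 5, 6, 7, 8, 9, 10]], sizes [11].
Connected components of G2: 4 component(s) with vertex sets [[0], [6], [10], [1, 2, 3, 4, 5, 7, 8, 9]], sizes [1, 1, 1, 8].
The number of connected components (and the multiset of component sizes) is an isomorphism invariant — an isomorphism maps each component of G1 bijectively onto a component of G2. Since G1 has 1 component(s) and G2 has 4, they cannot be isomorphic.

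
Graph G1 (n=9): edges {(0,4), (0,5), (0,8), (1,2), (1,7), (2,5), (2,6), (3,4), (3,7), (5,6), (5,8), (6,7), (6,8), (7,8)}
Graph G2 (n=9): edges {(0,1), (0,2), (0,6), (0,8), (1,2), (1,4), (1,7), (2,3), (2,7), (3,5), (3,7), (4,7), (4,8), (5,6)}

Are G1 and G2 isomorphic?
Yes, isomorphic

The graphs are isomorphic.
One valid mapping φ: V(G1) → V(G2): 0→3, 1→8, 2→4, 3→6, 4→5, 5→7, 6→1, 7→0, 8→2

Verify φ preserves adjacency — for each edge of G1, its image is an edge of G2:
  (0,4) → (φ(0),φ(4)) = (3,5) ∈ E(G2) ✓
  (0,5) → (φ(0),φ(5)) = (3,7) ∈ E(G2) ✓
  (0,8) → (φ(0),φ(8)) = (2,3) ∈ E(G2) ✓
  (1,2) → (φ(1),φ(2)) = (4,8) ∈ E(G2) ✓
  (1,7) → (φ(1),φ(7)) = (0,8) ∈ E(G2) ✓
  (2,5) → (φ(2),φ(5)) = (4,7) ∈ E(G2) ✓
  (2,6) → (φ(2),φ(6)) = (1,4) ∈ E(G2) ✓
  (3,4) → (φ(3),φ(4)) = (5,6) ∈ E(G2) ✓
  (3,7) → (φ(3),φ(7)) = (0,6) ∈ E(G2) ✓
  (5,6) → (φ(5),φ(6)) = (1,7) ∈ E(G2) ✓
  (5,8) → (φ(5),φ(8)) = (2,7) ∈ E(G2) ✓
  (6,7) → (φ(6),φ(7)) = (0,1) ∈ E(G2) ✓
  (6,8) → (φ(6),φ(8)) = (1,2) ∈ E(G2) ✓
  (7,8) → (φ(7),φ(8)) = (0,2) ∈ E(G2) ✓
All 14 edges of G1 map to edges of G2, and |E(G1)| = |E(G2)| = 14, so φ is a bijection on edges as well as vertices. Hence G1 ≅ G2.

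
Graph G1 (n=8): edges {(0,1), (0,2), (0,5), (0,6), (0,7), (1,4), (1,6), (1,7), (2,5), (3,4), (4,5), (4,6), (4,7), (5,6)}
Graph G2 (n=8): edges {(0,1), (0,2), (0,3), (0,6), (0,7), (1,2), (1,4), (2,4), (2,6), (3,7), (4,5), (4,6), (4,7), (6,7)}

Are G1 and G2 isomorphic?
Yes, isomorphic

The graphs are isomorphic.
One valid mapping φ: V(G1) → V(G2): 0→0, 1→2, 2→3, 3→5, 4→4, 5→7, 6→6, 7→1

Verify φ preserves adjacency — for each edge of G1, its image is an edge of G2:
  (0,1) → (φ(0),φ(1)) = (0,2) ∈ E(G2) ✓
  (0,2) → (φ(0),φ(2)) = (0,3) ∈ E(G2) ✓
  (0,5) → (φ(0),φ(5)) = (0,7) ∈ E(G2) ✓
  (0,6) → (φ(0),φ(6)) = (0,6) ∈ E(G2) ✓
  (0,7) → (φ(0),φ(7)) = (0,1) ∈ E(G2) ✓
  (1,4) → (φ(1),φ(4)) = (2,4) ∈ E(G2) ✓
  (1,6) → (φ(1),φ(6)) = (2,6) ∈ E(G2) ✓
  (1,7) → (φ(1),φ(7)) = (1,2) ∈ E(G2) ✓
  (2,5) → (φ(2),φ(5)) = (3,7) ∈ E(G2) ✓
  (3,4) → (φ(3),φ(4)) = (4,5) ∈ E(G2) ✓
  (4,5) → (φ(4),φ(5)) = (4,7) ∈ E(G2) ✓
  (4,6) → (φ(4),φ(6)) = (4,6) ∈ E(G2) ✓
  (4,7) → (φ(4),φ(7)) = (1,4) ∈ E(G2) ✓
  (5,6) → (φ(5),φ(6)) = (6,7) ∈ E(G2) ✓
All 14 edges of G1 map to edges of G2, and |E(G1)| = |E(G2)| = 14, so φ is a bijection on edges as well as vertices. Hence G1 ≅ G2.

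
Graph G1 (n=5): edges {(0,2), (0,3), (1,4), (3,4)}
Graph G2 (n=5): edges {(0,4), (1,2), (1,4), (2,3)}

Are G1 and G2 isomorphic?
Yes, isomorphic

The graphs are isomorphic.
One valid mapping φ: V(G1) → V(G2): 0→4, 1→3, 2→0, 3→1, 4→2

Verify φ preserves adjacency — for each edge of G1, its image is an edge of G2:
  (0,2) → (φ(0),φ(2)) = (0,4) ∈ E(G2) ✓
  (0,3) → (φ(0),φ(3)) = (1,4) ∈ E(G2) ✓
  (1,4) → (φ(1),φ(4)) = (2,3) ∈ E(G2) ✓
  (3,4) → (φ(3),φ(4)) = (1,2) ∈ E(G2) ✓
All 4 edges of G1 map to edges of G2, and |E(G1)| = |E(G2)| = 4, so φ is a bijection on edges as well as vertices. Hence G1 ≅ G2.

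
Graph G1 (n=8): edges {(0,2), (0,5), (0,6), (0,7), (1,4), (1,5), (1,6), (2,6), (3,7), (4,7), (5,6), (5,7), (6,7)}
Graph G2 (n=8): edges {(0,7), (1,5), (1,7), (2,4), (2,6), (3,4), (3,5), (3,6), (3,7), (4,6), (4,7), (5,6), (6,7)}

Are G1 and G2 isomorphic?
Yes, isomorphic

The graphs are isomorphic.
One valid mapping φ: V(G1) → V(G2): 0→4, 1→5, 2→2, 3→0, 4→1, 5→3, 6→6, 7→7

Verify φ preserves adjacency — for each edge of G1, its image is an edge of G2:
  (0,2) → (φ(0),φ(2)) = (2,4) ∈ E(G2) ✓
  (0,5) → (φ(0),φ(5)) = (3,4) ∈ E(G2) ✓
  (0,6) → (φ(0),φ(6)) = (4,6) ∈ E(G2) ✓
  (0,7) → (φ(0),φ(7)) = (4,7) ∈ E(G2) ✓
  (1,4) → (φ(1),φ(4)) = (1,5) ∈ E(G2) ✓
  (1,5) → (φ(1),φ(5)) = (3,5) ∈ E(G2) ✓
  (1,6) → (φ(1),φ(6)) = (5,6) ∈ E(G2) ✓
  (2,6) → (φ(2),φ(6)) = (2,6) ∈ E(G2) ✓
  (3,7) → (φ(3),φ(7)) = (0,7) ∈ E(G2) ✓
  (4,7) → (φ(4),φ(7)) = (1,7) ∈ E(G2) ✓
  (5,6) → (φ(5),φ(6)) = (3,6) ∈ E(G2) ✓
  (5,7) → (φ(5),φ(7)) = (3,7) ∈ E(G2) ✓
  (6,7) → (φ(6),φ(7)) = (6,7) ∈ E(G2) ✓
All 13 edges of G1 map to edges of G2, and |E(G1)| = |E(G2)| = 13, so φ is a bijection on edges as well as vertices. Hence G1 ≅ G2.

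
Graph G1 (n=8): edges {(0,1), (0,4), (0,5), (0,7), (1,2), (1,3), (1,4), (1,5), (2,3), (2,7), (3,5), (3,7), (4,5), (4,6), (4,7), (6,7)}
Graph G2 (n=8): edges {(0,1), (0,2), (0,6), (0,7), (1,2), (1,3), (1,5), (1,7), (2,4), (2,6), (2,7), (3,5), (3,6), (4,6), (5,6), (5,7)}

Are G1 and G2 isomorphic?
Yes, isomorphic

The graphs are isomorphic.
One valid mapping φ: V(G1) → V(G2): 0→0, 1→1, 2→3, 3→5, 4→2, 5→7, 6→4, 7→6

Verify φ preserves adjacency — for each edge of G1, its image is an edge of G2:
  (0,1) → (φ(0),φ(1)) = (0,1) ∈ E(G2) ✓
  (0,4) → (φ(0),φ(4)) = (0,2) ∈ E(G2) ✓
  (0,5) → (φ(0),φ(5)) = (0,7) ∈ E(G2) ✓
  (0,7) → (φ(0),φ(7)) = (0,6) ∈ E(G2) ✓
  (1,2) → (φ(1),φ(2)) = (1,3) ∈ E(G2) ✓
  (1,3) → (φ(1),φ(3)) = (1,5) ∈ E(G2) ✓
  (1,4) → (φ(1),φ(4)) = (1,2) ∈ E(G2) ✓
  (1,5) → (φ(1),φ(5)) = (1,7) ∈ E(G2) ✓
  (2,3) → (φ(2),φ(3)) = (3,5) ∈ E(G2) ✓
  (2,7) → (φ(2),φ(7)) = (3,6) ∈ E(G2) ✓
  (3,5) → (φ(3),φ(5)) = (5,7) ∈ E(G2) ✓
  (3,7) → (φ(3),φ(7)) = (5,6) ∈ E(G2) ✓
  (4,5) → (φ(4),φ(5)) = (2,7) ∈ E(G2) ✓
  (4,6) → (φ(4),φ(6)) = (2,4) ∈ E(G2) ✓
  (4,7) → (φ(4),φ(7)) = (2,6) ∈ E(G2) ✓
  (6,7) → (φ(6),φ(7)) = (4,6) ∈ E(G2) ✓
All 16 edges of G1 map to edges of G2, and |E(G1)| = |E(G2)| = 16, so φ is a bijection on edges as well as vertices. Hence G1 ≅ G2.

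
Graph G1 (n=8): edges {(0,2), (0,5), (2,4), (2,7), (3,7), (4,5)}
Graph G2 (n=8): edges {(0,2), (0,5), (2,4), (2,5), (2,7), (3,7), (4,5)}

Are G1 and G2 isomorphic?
No, not isomorphic

The graphs are NOT isomorphic.

Counting edges: G1 has 6 edge(s); G2 has 7 edge(s).
Edge count is an isomorphism invariant (a bijection on vertices induces a bijection on edges), so differing edge counts rule out isomorphism.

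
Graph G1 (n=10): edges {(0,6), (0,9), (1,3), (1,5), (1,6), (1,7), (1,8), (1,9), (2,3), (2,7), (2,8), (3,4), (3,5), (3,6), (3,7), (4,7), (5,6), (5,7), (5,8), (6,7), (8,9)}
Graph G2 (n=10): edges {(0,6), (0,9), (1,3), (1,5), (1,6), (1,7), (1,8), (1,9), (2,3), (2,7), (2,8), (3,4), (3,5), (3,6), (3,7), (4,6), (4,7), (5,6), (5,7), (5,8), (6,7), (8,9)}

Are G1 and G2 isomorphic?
No, not isomorphic

The graphs are NOT isomorphic.

Counting edges: G1 has 21 edge(s); G2 has 22 edge(s).
Edge count is an isomorphism invariant (a bijection on vertices induces a bijection on edges), so differing edge counts rule out isomorphism.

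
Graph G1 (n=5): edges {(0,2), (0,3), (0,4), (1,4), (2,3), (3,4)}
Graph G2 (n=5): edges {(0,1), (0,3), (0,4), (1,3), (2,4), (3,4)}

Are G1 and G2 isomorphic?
Yes, isomorphic

The graphs are isomorphic.
One valid mapping φ: V(G1) → V(G2): 0→0, 1→2, 2→1, 3→3, 4→4

Verify φ preserves adjacency — for each edge of G1, its image is an edge of G2:
  (0,2) → (φ(0),φ(2)) = (0,1) ∈ E(G2) ✓
  (0,3) → (φ(0),φ(3)) = (0,3) ∈ E(G2) ✓
  (0,4) → (φ(0),φ(4)) = (0,4) ∈ E(G2) ✓
  (1,4) → (φ(1),φ(4)) = (2,4) ∈ E(G2) ✓
  (2,3) → (φ(2),φ(3)) = (1,3) ∈ E(G2) ✓
  (3,4) → (φ(3),φ(4)) = (3,4) ∈ E(G2) ✓
All 6 edges of G1 map to edges of G2, and |E(G1)| = |E(G2)| = 6, so φ is a bijection on edges as well as vertices. Hence G1 ≅ G2.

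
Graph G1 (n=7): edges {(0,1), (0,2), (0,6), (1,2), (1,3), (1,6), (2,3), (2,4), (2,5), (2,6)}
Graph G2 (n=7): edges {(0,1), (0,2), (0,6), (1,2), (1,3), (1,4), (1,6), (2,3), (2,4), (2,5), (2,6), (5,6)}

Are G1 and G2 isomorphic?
No, not isomorphic

The graphs are NOT isomorphic.

Counting edges: G1 has 10 edge(s); G2 has 12 edge(s).
Edge count is an isomorphism invariant (a bijection on vertices induces a bijection on edges), so differing edge counts rule out isomorphism.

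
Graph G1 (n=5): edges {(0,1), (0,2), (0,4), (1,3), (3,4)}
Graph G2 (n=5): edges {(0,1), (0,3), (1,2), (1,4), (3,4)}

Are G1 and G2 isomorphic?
Yes, isomorphic

The graphs are isomorphic.
One valid mapping φ: V(G1) → V(G2): 0→1, 1→0, 2→2, 3→3, 4→4

Verify φ preserves adjacency — for each edge of G1, its image is an edge of G2:
  (0,1) → (φ(0),φ(1)) = (0,1) ∈ E(G2) ✓
  (0,2) → (φ(0),φ(2)) = (1,2) ∈ E(G2) ✓
  (0,4) → (φ(0),φ(4)) = (1,4) ∈ E(G2) ✓
  (1,3) → (φ(1),φ(3)) = (0,3) ∈ E(G2) ✓
  (3,4) → (φ(3),φ(4)) = (3,4) ∈ E(G2) ✓
All 5 edges of G1 map to edges of G2, and |E(G1)| = |E(G2)| = 5, so φ is a bijection on edges as well as vertices. Hence G1 ≅ G2.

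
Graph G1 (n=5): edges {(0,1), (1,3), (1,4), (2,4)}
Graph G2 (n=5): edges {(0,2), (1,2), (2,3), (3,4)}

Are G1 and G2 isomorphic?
Yes, isomorphic

The graphs are isomorphic.
One valid mapping φ: V(G1) → V(G2): 0→0, 1→2, 2→4, 3→1, 4→3

Verify φ preserves adjacency — for each edge of G1, its image is an edge of G2:
  (0,1) → (φ(0),φ(1)) = (0,2) ∈ E(G2) ✓
  (1,3) → (φ(1),φ(3)) = (1,2) ∈ E(G2) ✓
  (1,4) → (φ(1),φ(4)) = (2,3) ∈ E(G2) ✓
  (2,4) → (φ(2),φ(4)) = (3,4) ∈ E(G2) ✓
All 4 edges of G1 map to edges of G2, and |E(G1)| = |E(G2)| = 4, so φ is a bijection on edges as well as vertices. Hence G1 ≅ G2.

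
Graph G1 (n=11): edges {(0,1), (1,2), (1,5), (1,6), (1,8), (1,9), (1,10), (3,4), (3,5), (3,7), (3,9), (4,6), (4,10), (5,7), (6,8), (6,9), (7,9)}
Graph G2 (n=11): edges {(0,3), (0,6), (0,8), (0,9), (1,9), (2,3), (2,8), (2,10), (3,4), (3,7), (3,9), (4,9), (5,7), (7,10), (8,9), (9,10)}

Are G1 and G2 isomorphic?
No, not isomorphic

The graphs are NOT isomorphic.

Counting triangles (3-cliques): G1 has 4, G2 has 3.
Triangle count is an isomorphism invariant, so differing triangle counts rule out isomorphism.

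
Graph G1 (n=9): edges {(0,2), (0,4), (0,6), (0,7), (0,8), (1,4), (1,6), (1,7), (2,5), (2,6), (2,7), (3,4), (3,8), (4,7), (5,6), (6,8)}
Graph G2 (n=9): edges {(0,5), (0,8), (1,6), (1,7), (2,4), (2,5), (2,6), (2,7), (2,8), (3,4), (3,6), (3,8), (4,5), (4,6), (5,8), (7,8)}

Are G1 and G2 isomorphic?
Yes, isomorphic

The graphs are isomorphic.
One valid mapping φ: V(G1) → V(G2): 0→2, 1→3, 2→5, 3→1, 4→6, 5→0, 6→8, 7→4, 8→7

Verify φ preserves adjacency — for each edge of G1, its image is an edge of G2:
  (0,2) → (φ(0),φ(2)) = (2,5) ∈ E(G2) ✓
  (0,4) → (φ(0),φ(4)) = (2,6) ∈ E(G2) ✓
  (0,6) → (φ(0),φ(6)) = (2,8) ∈ E(G2) ✓
  (0,7) → (φ(0),φ(7)) = (2,4) ∈ E(G2) ✓
  (0,8) → (φ(0),φ(8)) = (2,7) ∈ E(G2) ✓
  (1,4) → (φ(1),φ(4)) = (3,6) ∈ E(G2) ✓
  (1,6) → (φ(1),φ(6)) = (3,8) ∈ E(G2) ✓
  (1,7) → (φ(1),φ(7)) = (3,4) ∈ E(G2) ✓
  (2,5) → (φ(2),φ(5)) = (0,5) ∈ E(G2) ✓
  (2,6) → (φ(2),φ(6)) = (5,8) ∈ E(G2) ✓
  (2,7) → (φ(2),φ(7)) = (4,5) ∈ E(G2) ✓
  (3,4) → (φ(3),φ(4)) = (1,6) ∈ E(G2) ✓
  (3,8) → (φ(3),φ(8)) = (1,7) ∈ E(G2) ✓
  (4,7) → (φ(4),φ(7)) = (4,6) ∈ E(G2) ✓
  (5,6) → (φ(5),φ(6)) = (0,8) ∈ E(G2) ✓
  (6,8) → (φ(6),φ(8)) = (7,8) ∈ E(G2) ✓
All 16 edges of G1 map to edges of G2, and |E(G1)| = |E(G2)| = 16, so φ is a bijection on edges as well as vertices. Hence G1 ≅ G2.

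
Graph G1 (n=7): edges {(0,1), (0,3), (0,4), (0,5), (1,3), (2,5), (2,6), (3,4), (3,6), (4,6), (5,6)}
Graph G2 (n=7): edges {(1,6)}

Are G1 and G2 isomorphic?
No, not isomorphic

The graphs are NOT isomorphic.

Connected components of G1: 1 component(s) with vertex sets [[0, 1, 2, 3, 4, 5, 6]], sizes [7].
Connected components of G2: 6 component(s) with vertex sets [[0], [2], [3], [4], [5], [1, 6]], sizes [1, 1, 1, 1, 1, 2].
The number of connected components (and the multiset of component sizes) is an isomorphism invariant — an isomorphism maps each component of G1 bijectively onto a component of G2. Since G1 has 1 component(s) and G2 has 6, they cannot be isomorphic.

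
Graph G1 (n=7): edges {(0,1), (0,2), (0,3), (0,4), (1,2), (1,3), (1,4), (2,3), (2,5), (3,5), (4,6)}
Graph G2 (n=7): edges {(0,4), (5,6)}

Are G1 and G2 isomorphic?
No, not isomorphic

The graphs are NOT isomorphic.

Connected components of G1: 1 component(s) with vertex sets [[0, 1, 2, 3, 4, 5, 6]], sizes [7].
Connected components of G2: 5 component(s) with vertex sets [[1], [2], [3], [0, 4], [5, 6]], sizes [1, 1, 1, 2, 2].
The number of connected components (and the multiset of component sizes) is an isomorphism invariant — an isomorphism maps each component of G1 bijectively onto a component of G2. Since G1 has 1 component(s) and G2 has 5, they cannot be isomorphic.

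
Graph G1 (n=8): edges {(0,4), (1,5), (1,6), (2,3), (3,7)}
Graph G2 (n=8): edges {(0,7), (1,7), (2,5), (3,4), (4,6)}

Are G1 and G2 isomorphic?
Yes, isomorphic

The graphs are isomorphic.
One valid mapping φ: V(G1) → V(G2): 0→2, 1→7, 2→6, 3→4, 4→5, 5→1, 6→0, 7→3

Verify φ preserves adjacency — for each edge of G1, its image is an edge of G2:
  (0,4) → (φ(0),φ(4)) = (2,5) ∈ E(G2) ✓
  (1,5) → (φ(1),φ(5)) = (1,7) ∈ E(G2) ✓
  (1,6) → (φ(1),φ(6)) = (0,7) ∈ E(G2) ✓
  (2,3) → (φ(2),φ(3)) = (4,6) ∈ E(G2) ✓
  (3,7) → (φ(3),φ(7)) = (3,4) ∈ E(G2) ✓
All 5 edges of G1 map to edges of G2, and |E(G1)| = |E(G2)| = 5, so φ is a bijection on edges as well as vertices. Hence G1 ≅ G2.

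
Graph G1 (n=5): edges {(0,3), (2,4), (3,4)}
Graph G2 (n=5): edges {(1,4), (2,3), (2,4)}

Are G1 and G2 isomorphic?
Yes, isomorphic

The graphs are isomorphic.
One valid mapping φ: V(G1) → V(G2): 0→1, 1→0, 2→3, 3→4, 4→2

Verify φ preserves adjacency — for each edge of G1, its image is an edge of G2:
  (0,3) → (φ(0),φ(3)) = (1,4) ∈ E(G2) ✓
  (2,4) → (φ(2),φ(4)) = (2,3) ∈ E(G2) ✓
  (3,4) → (φ(3),φ(4)) = (2,4) ∈ E(G2) ✓
All 3 edges of G1 map to edges of G2, and |E(G1)| = |E(G2)| = 3, so φ is a bijection on edges as well as vertices. Hence G1 ≅ G2.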